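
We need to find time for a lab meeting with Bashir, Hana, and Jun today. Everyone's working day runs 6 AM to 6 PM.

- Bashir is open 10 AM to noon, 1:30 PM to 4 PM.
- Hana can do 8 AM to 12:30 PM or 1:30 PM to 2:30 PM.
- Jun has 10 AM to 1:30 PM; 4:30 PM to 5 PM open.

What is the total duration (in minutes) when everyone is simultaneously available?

120

Bashir ∩ Hana: 10:00-12:00, 13:30-14:30.
Bashir ∩ Hana ∩ Jun: 10:00-12:00.
Those are the intersection windows.
That's a single block of 120 minutes.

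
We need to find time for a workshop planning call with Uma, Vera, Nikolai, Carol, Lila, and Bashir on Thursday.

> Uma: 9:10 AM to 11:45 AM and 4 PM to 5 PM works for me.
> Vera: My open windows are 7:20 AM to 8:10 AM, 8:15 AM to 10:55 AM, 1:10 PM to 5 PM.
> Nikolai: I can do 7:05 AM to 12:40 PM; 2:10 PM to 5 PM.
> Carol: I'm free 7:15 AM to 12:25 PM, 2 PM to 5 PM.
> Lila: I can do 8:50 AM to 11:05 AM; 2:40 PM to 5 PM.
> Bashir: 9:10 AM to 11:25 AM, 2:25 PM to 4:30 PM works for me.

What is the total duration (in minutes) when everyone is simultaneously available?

135

Uma ∩ Vera: 09:10-10:55, 16:00-17:00.
Uma ∩ Vera ∩ Nikolai: 09:10-10:55, 16:00-17:00.
Uma ∩ Vera ∩ Nikolai ∩ Carol: 09:10-10:55, 16:00-17:00.
Uma ∩ Vera ∩ Nikolai ∩ Carol ∩ Lila: 09:10-10:55, 16:00-17:00.
Uma ∩ Vera ∩ Nikolai ∩ Carol ∩ Lila ∩ Bashir: 09:10-10:55, 16:00-16:30.
Summing the common windows: 105 + 30 = 135 minutes.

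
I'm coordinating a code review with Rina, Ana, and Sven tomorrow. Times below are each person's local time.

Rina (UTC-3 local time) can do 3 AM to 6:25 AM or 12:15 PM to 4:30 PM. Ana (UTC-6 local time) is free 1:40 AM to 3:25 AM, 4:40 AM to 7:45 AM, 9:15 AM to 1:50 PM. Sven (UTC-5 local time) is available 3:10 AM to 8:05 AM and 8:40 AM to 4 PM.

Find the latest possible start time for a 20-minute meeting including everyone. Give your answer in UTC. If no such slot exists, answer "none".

19:10

Rina in UTC: 06:00-09:25, 15:15-19:30 (add 3h to convert from UTC-3).
Ana in UTC: 07:40-09:25, 10:40-13:45, 15:15-19:50 (add 6h to convert from UTC-6).
Sven in UTC: 08:10-13:05, 13:40-21:00 (add 5h to convert from UTC-5).
Rina ∩ Ana: 07:40-09:25, 15:15-19:30.
Rina ∩ Ana ∩ Sven: 08:10-09:25, 15:15-19:30.
The last common window of at least 20 minutes is 15:15-19:30; a 20-minute meeting can start as late as 19:10 and still end by 19:30.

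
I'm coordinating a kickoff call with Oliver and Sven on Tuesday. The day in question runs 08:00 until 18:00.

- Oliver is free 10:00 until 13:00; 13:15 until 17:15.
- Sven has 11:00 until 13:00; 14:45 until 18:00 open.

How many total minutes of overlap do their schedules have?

270

Oliver ∩ Sven: 11:00-13:00, 14:45-17:15.
Summing the common windows: 120 + 150 = 270 minutes.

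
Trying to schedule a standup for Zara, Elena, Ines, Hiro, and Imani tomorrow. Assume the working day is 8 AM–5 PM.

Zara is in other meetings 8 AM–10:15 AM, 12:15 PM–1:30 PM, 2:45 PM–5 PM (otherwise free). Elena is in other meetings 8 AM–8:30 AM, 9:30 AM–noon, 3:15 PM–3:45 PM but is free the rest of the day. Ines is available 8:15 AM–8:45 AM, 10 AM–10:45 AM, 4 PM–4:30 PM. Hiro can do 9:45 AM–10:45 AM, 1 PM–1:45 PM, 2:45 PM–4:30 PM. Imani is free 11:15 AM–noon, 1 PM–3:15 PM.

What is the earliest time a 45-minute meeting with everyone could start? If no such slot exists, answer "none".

Zara free: 10:15-12:15, 13:30-14:45 (invert busy blocks within the working day).
Elena free: 08:30-09:30, 12:00-15:15, 15:45-17:00 (invert busy blocks within the working day).
Ines free: 08:15-08:45, 10:00-10:45, 16:00-16:30.
Hiro free: 09:45-10:45, 13:00-13:45, 14:45-16:30.
Imani free: 11:15-12:00, 13:00-15:15.
Zara ∩ Elena: 12:00-12:15, 13:30-14:45.
Zara ∩ Elena ∩ Ines: ∅.
Zara ∩ Elena ∩ Ines ∩ Hiro: ∅.
Zara ∩ Elena ∩ Ines ∩ Hiro ∩ Imani: ∅.
There is no time when everyone is free.
No common window is at least 45 minutes long.

none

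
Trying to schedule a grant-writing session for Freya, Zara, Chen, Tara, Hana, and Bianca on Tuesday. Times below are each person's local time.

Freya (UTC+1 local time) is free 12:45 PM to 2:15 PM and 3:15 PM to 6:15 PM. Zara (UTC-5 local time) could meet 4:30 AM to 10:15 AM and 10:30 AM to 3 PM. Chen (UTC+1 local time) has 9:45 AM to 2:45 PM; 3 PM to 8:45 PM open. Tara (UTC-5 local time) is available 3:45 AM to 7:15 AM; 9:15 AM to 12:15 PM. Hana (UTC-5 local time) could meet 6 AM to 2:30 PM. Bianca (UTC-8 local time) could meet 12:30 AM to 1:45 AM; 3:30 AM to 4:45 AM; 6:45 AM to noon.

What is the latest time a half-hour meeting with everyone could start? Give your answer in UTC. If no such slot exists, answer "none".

Freya in UTC: 11:45-13:15, 14:15-17:15 (subtract 1h to convert from UTC+1).
Zara in UTC: 09:30-15:15, 15:30-20:00 (add 5h to convert from UTC-5).
Chen in UTC: 08:45-13:45, 14:00-19:45 (subtract 1h to convert from UTC+1).
Tara in UTC: 08:45-12:15, 14:15-17:15 (add 5h to convert from UTC-5).
Hana in UTC: 11:00-19:30 (add 5h to convert from UTC-5).
Bianca in UTC: 08:30-09:45, 11:30-12:45, 14:45-20:00 (add 8h to convert from UTC-8).
Freya ∩ Zara: 11:45-13:15, 14:15-15:15, 15:30-17:15.
Freya ∩ Zara ∩ Chen: 11:45-13:15, 14:15-15:15, 15:30-17:15.
Freya ∩ Zara ∩ Chen ∩ Tara: 11:45-12:15, 14:15-15:15, 15:30-17:15.
Freya ∩ Zara ∩ Chen ∩ Tara ∩ Hana: 11:45-12:15, 14:15-15:15, 15:30-17:15.
Freya ∩ Zara ∩ Chen ∩ Tara ∩ Hana ∩ Bianca: 11:45-12:15, 14:45-15:15, 15:30-17:15.
The last common window of at least 30 minutes is 15:30-17:15; a 30-minute meeting can start as late as 16:45 and still end by 17:15.

16:45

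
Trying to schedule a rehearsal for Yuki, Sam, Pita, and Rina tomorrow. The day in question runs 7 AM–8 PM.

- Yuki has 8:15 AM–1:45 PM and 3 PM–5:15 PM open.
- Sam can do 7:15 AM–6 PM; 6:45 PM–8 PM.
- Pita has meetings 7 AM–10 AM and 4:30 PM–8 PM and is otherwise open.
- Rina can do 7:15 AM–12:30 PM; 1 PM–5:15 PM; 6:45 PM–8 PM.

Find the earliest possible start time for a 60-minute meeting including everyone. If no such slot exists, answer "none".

Yuki free: 08:15-13:45, 15:00-17:15.
Sam free: 07:15-18:00, 18:45-20:00.
Pita free: 10:00-16:30 (invert busy blocks within the working day).
Rina free: 07:15-12:30, 13:00-17:15, 18:45-20:00.
Yuki ∩ Sam: 08:15-13:45, 15:00-17:15.
Yuki ∩ Sam ∩ Pita: 10:00-13:45, 15:00-16:30.
Yuki ∩ Sam ∩ Pita ∩ Rina: 10:00-12:30, 13:00-13:45, 15:00-16:30.
So the common availability across everyone is 10:00-12:30, 13:00-13:45, 15:00-16:30.
The first common window of at least 60 minutes is 10:00-12:30, so the earliest start is 10:00.

10:00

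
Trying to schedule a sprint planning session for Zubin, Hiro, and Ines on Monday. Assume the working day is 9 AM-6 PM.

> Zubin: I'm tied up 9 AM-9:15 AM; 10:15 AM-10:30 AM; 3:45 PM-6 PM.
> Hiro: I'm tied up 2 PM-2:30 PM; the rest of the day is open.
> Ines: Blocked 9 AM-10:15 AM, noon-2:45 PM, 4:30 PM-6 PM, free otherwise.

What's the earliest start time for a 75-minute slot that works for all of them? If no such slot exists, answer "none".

10:30

Zubin free: 09:15-10:15, 10:30-15:45 (invert busy blocks within the working day).
Hiro free: 09:00-14:00, 14:30-18:00 (invert busy blocks within the working day).
Ines free: 10:15-12:00, 14:45-16:30 (invert busy blocks within the working day).
Zubin ∩ Hiro: 09:15-10:15, 10:30-14:00, 14:30-15:45.
Zubin ∩ Hiro ∩ Ines: 10:30-12:00, 14:45-15:45.
So the common availability across everyone is 10:30-12:00, 14:45-15:45.
The first common window of at least 75 minutes is 10:30-12:00, so the earliest start is 10:30.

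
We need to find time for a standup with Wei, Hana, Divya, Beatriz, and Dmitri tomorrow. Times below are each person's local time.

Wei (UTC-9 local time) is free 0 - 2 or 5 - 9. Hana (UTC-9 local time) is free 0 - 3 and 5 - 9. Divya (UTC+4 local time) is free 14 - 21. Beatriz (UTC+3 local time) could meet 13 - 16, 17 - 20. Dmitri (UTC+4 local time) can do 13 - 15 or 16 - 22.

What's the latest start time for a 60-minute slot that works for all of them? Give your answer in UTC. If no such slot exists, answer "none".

16:00

Wei in UTC: 09:00-11:00, 14:00-18:00 (add 9h to convert from UTC-9).
Hana in UTC: 09:00-12:00, 14:00-18:00 (add 9h to convert from UTC-9).
Divya in UTC: 10:00-17:00 (subtract 4h to convert from UTC+4).
Beatriz in UTC: 10:00-13:00, 14:00-17:00 (subtract 3h to convert from UTC+3).
Dmitri in UTC: 09:00-11:00, 12:00-18:00 (subtract 4h to convert from UTC+4).
Wei ∩ Hana: 09:00-11:00, 14:00-18:00.
Wei ∩ Hana ∩ Divya: 10:00-11:00, 14:00-17:00.
Wei ∩ Hana ∩ Divya ∩ Beatriz: 10:00-11:00, 14:00-17:00.
Wei ∩ Hana ∩ Divya ∩ Beatriz ∩ Dmitri: 10:00-11:00, 14:00-17:00.
Those are the intersection windows.
The last common window of at least 60 minutes is 14:00-17:00; a 60-minute meeting can start as late as 16:00 and still end by 17:00.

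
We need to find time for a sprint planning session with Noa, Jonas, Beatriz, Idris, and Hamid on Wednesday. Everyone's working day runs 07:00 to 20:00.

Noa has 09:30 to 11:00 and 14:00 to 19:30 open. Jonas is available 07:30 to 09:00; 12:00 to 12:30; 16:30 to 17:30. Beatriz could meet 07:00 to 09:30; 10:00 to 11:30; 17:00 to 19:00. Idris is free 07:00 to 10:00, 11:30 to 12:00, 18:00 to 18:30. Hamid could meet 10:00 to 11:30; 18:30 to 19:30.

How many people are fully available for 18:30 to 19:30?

Noa and Hamid can make the full 18:30-19:30 slot — that's 2.

2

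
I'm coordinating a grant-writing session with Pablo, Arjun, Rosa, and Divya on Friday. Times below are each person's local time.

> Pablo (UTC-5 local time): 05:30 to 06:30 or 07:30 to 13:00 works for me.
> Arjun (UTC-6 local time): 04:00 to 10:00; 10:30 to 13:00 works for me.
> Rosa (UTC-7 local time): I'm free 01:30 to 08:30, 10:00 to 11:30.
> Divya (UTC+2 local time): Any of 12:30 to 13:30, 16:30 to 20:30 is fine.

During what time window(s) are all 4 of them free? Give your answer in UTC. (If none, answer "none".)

Pablo in UTC: 10:30-11:30, 12:30-18:00 (add 5h to convert from UTC-5).
Arjun in UTC: 10:00-16:00, 16:30-19:00 (add 6h to convert from UTC-6).
Rosa in UTC: 08:30-15:30, 17:00-18:30 (add 7h to convert from UTC-7).
Divya in UTC: 10:30-11:30, 14:30-18:30 (subtract 2h to convert from UTC+2).
Pablo ∩ Arjun: 10:30-11:30, 12:30-16:00, 16:30-18:00.
Pablo ∩ Arjun ∩ Rosa: 10:30-11:30, 12:30-15:30, 17:00-18:00.
Pablo ∩ Arjun ∩ Rosa ∩ Divya: 10:30-11:30, 14:30-15:30, 17:00-18:00.

10:30-11:30, 14:30-15:30, 17:00-18:00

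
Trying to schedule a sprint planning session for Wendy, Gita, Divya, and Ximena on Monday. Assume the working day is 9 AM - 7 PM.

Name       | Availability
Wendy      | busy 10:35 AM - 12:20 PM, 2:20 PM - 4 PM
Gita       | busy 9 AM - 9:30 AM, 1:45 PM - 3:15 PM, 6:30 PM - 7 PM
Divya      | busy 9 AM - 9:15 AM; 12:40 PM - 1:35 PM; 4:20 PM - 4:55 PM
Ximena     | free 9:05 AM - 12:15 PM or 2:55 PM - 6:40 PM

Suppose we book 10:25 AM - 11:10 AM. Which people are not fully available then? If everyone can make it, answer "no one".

Wendy

Wendy free: 09:00-10:35, 12:20-14:20, 16:00-19:00 (invert busy blocks within the working day).
Gita free: 09:30-13:45, 15:15-18:30 (invert busy blocks within the working day).
Divya free: 09:15-12:40, 13:35-16:20, 16:55-19:00 (invert busy blocks within the working day).
Ximena free: 09:05-12:15, 14:55-18:40.
Wendy: not fully free for 10:25-11:10. Gita: free for 10:25-11:10. Divya: free for 10:25-11:10. Ximena: free for 10:25-11:10.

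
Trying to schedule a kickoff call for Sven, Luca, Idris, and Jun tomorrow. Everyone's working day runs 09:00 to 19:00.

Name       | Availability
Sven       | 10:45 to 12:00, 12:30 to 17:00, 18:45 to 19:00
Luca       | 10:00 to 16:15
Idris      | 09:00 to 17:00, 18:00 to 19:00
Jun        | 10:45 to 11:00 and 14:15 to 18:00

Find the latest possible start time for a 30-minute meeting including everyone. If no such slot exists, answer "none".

Sven ∩ Luca: 10:45-12:00, 12:30-16:15.
Sven ∩ Luca ∩ Idris: 10:45-12:00, 12:30-16:15.
Sven ∩ Luca ∩ Idris ∩ Jun: 10:45-11:00, 14:15-16:15.
So the common availability across everyone is 10:45-11:00, 14:15-16:15.
The last common window of at least 30 minutes is 14:15-16:15; a 30-minute meeting can start as late as 15:45 and still end by 16:15.

15:45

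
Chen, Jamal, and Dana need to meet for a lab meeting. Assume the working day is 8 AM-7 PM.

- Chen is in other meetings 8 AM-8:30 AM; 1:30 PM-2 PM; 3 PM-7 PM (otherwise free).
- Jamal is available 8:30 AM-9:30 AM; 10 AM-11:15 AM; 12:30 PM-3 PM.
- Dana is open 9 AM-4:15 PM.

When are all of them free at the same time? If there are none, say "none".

09:00-09:30, 10:00-11:15, 12:30-13:30, 14:00-15:00

Chen free: 08:30-13:30, 14:00-15:00 (invert busy blocks within the working day).
Jamal free: 08:30-09:30, 10:00-11:15, 12:30-15:00.
Dana free: 09:00-16:15.
Chen ∩ Jamal: 08:30-09:30, 10:00-11:15, 12:30-13:30, 14:00-15:00.
Chen ∩ Jamal ∩ Dana: 09:00-09:30, 10:00-11:15, 12:30-13:30, 14:00-15:00.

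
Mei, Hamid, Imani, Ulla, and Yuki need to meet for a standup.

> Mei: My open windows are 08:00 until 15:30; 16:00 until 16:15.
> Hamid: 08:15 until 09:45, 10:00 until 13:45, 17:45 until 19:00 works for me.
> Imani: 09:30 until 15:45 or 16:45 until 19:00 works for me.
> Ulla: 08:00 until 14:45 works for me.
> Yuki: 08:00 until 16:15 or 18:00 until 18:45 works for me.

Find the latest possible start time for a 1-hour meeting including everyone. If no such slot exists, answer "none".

Mei ∩ Hamid: 08:15-09:45, 10:00-13:45.
Mei ∩ Hamid ∩ Imani: 09:30-09:45, 10:00-13:45.
Mei ∩ Hamid ∩ Imani ∩ Ulla: 09:30-09:45, 10:00-13:45.
Mei ∩ Hamid ∩ Imani ∩ Ulla ∩ Yuki: 09:30-09:45, 10:00-13:45.
The last common window of at least 60 minutes is 10:00-13:45; a 60-minute meeting can start as late as 12:45 and still end by 13:45.

12:45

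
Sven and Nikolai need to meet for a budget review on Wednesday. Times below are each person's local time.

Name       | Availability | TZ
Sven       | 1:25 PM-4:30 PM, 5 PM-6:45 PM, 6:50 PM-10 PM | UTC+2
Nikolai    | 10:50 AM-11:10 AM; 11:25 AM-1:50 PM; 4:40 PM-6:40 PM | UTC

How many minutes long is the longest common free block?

Sven in UTC: 11:25-14:30, 15:00-16:45, 16:50-20:00 (subtract 2h to convert from UTC+2).
Nikolai in UTC: 10:50-11:10, 11:25-13:50, 16:40-18:40.
Sven ∩ Nikolai: 11:25-13:50, 16:40-16:45, 16:50-18:40.
So the common availability across everyone is 11:25-13:50, 16:40-16:45, 16:50-18:40.
The longest is 11:25-13:50 at 145 minutes.

145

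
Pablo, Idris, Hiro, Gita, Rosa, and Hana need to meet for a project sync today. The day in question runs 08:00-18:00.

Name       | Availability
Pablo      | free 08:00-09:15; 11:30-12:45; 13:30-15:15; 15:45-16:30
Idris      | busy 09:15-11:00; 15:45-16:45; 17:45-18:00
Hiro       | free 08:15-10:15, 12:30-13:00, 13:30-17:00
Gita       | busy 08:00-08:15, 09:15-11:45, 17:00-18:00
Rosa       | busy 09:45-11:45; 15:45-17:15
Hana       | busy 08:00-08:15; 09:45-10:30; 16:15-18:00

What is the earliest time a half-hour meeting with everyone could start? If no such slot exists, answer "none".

Pablo free: 08:00-09:15, 11:30-12:45, 13:30-15:15, 15:45-16:30.
Idris free: 08:00-09:15, 11:00-15:45, 16:45-17:45 (invert busy blocks within the working day).
Hiro free: 08:15-10:15, 12:30-13:00, 13:30-17:00.
Gita free: 08:15-09:15, 11:45-17:00 (invert busy blocks within the working day).
Rosa free: 08:00-09:45, 11:45-15:45, 17:15-18:00 (invert busy blocks within the working day).
Hana free: 08:15-09:45, 10:30-16:15 (invert busy blocks within the working day).
Pablo ∩ Idris: 08:00-09:15, 11:30-12:45, 13:30-15:15.
Pablo ∩ Idris ∩ Hiro: 08:15-09:15, 12:30-12:45, 13:30-15:15.
Pablo ∩ Idris ∩ Hiro ∩ Gita: 08:15-09:15, 12:30-12:45, 13:30-15:15.
Pablo ∩ Idris ∩ Hiro ∩ Gita ∩ Rosa: 08:15-09:15, 12:30-12:45, 13:30-15:15.
Pablo ∩ Idris ∩ Hiro ∩ Gita ∩ Rosa ∩ Hana: 08:15-09:15, 12:30-12:45, 13:30-15:15.
The first common window of at least 30 minutes is 08:15-09:15, so the earliest start is 08:15.

08:15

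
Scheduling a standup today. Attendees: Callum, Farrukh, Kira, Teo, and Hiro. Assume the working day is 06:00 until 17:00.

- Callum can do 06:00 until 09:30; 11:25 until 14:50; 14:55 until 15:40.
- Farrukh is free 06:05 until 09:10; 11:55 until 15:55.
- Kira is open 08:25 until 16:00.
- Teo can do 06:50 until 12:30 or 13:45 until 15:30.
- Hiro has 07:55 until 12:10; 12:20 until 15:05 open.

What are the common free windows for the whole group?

08:25-09:10, 11:55-12:10, 12:20-12:30, 13:45-14:50, 14:55-15:05

Callum ∩ Farrukh: 06:05-09:10, 11:55-14:50, 14:55-15:40.
Callum ∩ Farrukh ∩ Kira: 08:25-09:10, 11:55-14:50, 14:55-15:40.
Callum ∩ Farrukh ∩ Kira ∩ Teo: 08:25-09:10, 11:55-12:30, 13:45-14:50, 14:55-15:30.
Callum ∩ Farrukh ∩ Kira ∩ Teo ∩ Hiro: 08:25-09:10, 11:55-12:10, 12:20-12:30, 13:45-14:50, 14:55-15:05.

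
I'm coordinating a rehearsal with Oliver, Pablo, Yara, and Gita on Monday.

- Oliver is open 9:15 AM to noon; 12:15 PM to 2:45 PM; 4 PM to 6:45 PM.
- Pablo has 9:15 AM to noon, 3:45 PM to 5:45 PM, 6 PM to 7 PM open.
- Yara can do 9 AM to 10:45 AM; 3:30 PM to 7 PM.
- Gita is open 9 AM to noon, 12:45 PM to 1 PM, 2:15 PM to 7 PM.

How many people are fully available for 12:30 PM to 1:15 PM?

Oliver can make the full 12:30-13:15 slot — that's 1.

1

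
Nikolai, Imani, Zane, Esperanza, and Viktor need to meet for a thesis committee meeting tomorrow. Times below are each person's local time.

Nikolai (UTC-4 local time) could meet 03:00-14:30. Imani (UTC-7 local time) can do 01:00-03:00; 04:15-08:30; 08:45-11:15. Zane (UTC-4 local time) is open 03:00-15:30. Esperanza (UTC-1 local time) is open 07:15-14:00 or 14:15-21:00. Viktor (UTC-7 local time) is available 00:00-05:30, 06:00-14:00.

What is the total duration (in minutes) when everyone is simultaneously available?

465

Nikolai in UTC: 07:00-18:30 (add 4h to convert from UTC-4).
Imani in UTC: 08:00-10:00, 11:15-15:30, 15:45-18:15 (add 7h to convert from UTC-7).
Zane in UTC: 07:00-19:30 (add 4h to convert from UTC-4).
Esperanza in UTC: 08:15-15:00, 15:15-22:00 (add 1h to convert from UTC-1).
Viktor in UTC: 07:00-12:30, 13:00-21:00 (add 7h to convert from UTC-7).
Nikolai ∩ Imani: 08:00-10:00, 11:15-15:30, 15:45-18:15.
Nikolai ∩ Imani ∩ Zane: 08:00-10:00, 11:15-15:30, 15:45-18:15.
Nikolai ∩ Imani ∩ Zane ∩ Esperanza: 08:15-10:00, 11:15-15:00, 15:15-15:30, 15:45-18:15.
Nikolai ∩ Imani ∩ Zane ∩ Esperanza ∩ Viktor: 08:15-10:00, 11:15-12:30, 13:00-15:00, 15:15-15:30, 15:45-18:15.
So the common availability across everyone is 08:15-10:00, 11:15-12:30, 13:00-15:00, 15:15-15:30, 15:45-18:15.
Summing the common windows: 105 + 75 + 120 + 15 + 150 = 465 minutes.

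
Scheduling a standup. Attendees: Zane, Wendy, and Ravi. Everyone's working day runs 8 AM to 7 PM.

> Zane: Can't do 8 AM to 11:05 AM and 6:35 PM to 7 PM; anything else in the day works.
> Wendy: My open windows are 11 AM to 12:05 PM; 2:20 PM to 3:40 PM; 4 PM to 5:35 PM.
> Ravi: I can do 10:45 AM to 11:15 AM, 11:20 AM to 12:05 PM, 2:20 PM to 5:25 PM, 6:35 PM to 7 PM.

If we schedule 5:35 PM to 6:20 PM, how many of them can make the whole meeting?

1

Zane free: 11:05-18:35 (invert busy blocks within the working day).
Wendy free: 11:00-12:05, 14:20-15:40, 16:00-17:35.
Ravi free: 10:45-11:15, 11:20-12:05, 14:20-17:25, 18:35-19:00.
Zane can make the full 17:35-18:20 slot — that's 1.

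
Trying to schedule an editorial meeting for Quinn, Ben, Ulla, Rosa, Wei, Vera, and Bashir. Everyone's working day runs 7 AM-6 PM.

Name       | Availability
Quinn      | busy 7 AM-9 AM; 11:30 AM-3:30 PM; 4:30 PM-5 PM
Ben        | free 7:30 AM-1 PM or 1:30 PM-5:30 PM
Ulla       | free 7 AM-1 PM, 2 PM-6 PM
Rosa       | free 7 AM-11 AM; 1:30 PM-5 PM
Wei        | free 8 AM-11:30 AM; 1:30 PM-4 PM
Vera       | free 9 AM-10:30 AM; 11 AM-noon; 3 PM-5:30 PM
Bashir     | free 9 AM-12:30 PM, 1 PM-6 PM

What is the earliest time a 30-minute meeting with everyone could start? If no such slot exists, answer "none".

09:00

Quinn free: 09:00-11:30, 15:30-16:30, 17:00-18:00 (invert busy blocks within the working day).
Ben free: 07:30-13:00, 13:30-17:30.
Ulla free: 07:00-13:00, 14:00-18:00.
Rosa free: 07:00-11:00, 13:30-17:00.
Wei free: 08:00-11:30, 13:30-16:00.
Vera free: 09:00-10:30, 11:00-12:00, 15:00-17:30.
Bashir free: 09:00-12:30, 13:00-18:00.
Quinn ∩ Ben: 09:00-11:30, 15:30-16:30, 17:00-17:30.
Quinn ∩ Ben ∩ Ulla: 09:00-11:30, 15:30-16:30, 17:00-17:30.
Quinn ∩ Ben ∩ Ulla ∩ Rosa: 09:00-11:00, 15:30-16:30.
Quinn ∩ Ben ∩ Ulla ∩ Rosa ∩ Wei: 09:00-11:00, 15:30-16:00.
Quinn ∩ Ben ∩ Ulla ∩ Rosa ∩ Wei ∩ Vera: 09:00-10:30, 15:30-16:00.
Quinn ∩ Ben ∩ Ulla ∩ Rosa ∩ Wei ∩ Vera ∩ Bashir: 09:00-10:30, 15:30-16:00.
The first common window of at least 30 minutes is 09:00-10:30, so the earliest start is 09:00.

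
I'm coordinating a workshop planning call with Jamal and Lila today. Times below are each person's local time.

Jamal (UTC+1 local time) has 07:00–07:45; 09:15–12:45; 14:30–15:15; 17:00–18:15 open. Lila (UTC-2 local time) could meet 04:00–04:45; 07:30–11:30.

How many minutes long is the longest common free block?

Jamal in UTC: 06:00-06:45, 08:15-11:45, 13:30-14:15, 16:00-17:15 (subtract 1h to convert from UTC+1).
Lila in UTC: 06:00-06:45, 09:30-13:30 (add 2h to convert from UTC-2).
Jamal ∩ Lila: 06:00-06:45, 09:30-11:45.
The longest is 09:30-11:45 at 135 minutes.

135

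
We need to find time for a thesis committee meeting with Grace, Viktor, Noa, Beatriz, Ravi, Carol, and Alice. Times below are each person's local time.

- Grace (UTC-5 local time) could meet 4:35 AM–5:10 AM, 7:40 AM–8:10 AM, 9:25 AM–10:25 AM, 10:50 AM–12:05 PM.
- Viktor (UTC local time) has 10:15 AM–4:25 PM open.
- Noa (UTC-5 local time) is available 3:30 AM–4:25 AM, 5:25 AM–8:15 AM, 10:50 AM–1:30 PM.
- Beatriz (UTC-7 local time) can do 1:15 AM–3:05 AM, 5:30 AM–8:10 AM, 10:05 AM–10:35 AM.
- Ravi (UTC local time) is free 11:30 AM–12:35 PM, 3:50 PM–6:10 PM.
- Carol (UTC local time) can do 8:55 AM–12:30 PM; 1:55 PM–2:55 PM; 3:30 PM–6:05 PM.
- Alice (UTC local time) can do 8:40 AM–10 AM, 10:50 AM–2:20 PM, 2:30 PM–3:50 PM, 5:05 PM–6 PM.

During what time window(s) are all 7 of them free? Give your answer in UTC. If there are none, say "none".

none

Grace in UTC: 09:35-10:10, 12:40-13:10, 14:25-15:25, 15:50-17:05 (add 5h to convert from UTC-5).
Viktor in UTC: 10:15-16:25.
Noa in UTC: 08:30-09:25, 10:25-13:15, 15:50-18:30 (add 5h to convert from UTC-5).
Beatriz in UTC: 08:15-10:05, 12:30-15:10, 17:05-17:35 (add 7h to convert from UTC-7).
Ravi in UTC: 11:30-12:35, 15:50-18:10.
Carol in UTC: 08:55-12:30, 13:55-14:55, 15:30-18:05.
Alice in UTC: 08:40-10:00, 10:50-14:20, 14:30-15:50, 17:05-18:00.
Grace ∩ Viktor: 12:40-13:10, 14:25-15:25, 15:50-16:25.
Grace ∩ Viktor ∩ Noa: 12:40-13:10, 15:50-16:25.
Grace ∩ Viktor ∩ Noa ∩ Beatriz: 12:40-13:10.
Grace ∩ Viktor ∩ Noa ∩ Beatriz ∩ Ravi: ∅.
Grace ∩ Viktor ∩ Noa ∩ Beatriz ∩ Ravi ∩ Carol: ∅.
Grace ∩ Viktor ∩ Noa ∩ Beatriz ∩ Ravi ∩ Carol ∩ Alice: ∅.
There is no time when everyone is free.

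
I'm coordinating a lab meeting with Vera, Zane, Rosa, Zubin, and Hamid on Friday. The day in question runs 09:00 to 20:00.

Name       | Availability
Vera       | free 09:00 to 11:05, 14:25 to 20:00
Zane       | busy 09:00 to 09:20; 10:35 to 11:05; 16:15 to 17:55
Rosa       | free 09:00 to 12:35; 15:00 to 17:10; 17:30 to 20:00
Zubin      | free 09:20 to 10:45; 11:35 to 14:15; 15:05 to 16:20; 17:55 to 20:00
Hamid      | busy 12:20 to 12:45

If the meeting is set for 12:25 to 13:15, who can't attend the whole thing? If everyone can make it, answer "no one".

Hamid, Rosa, Vera

Vera free: 09:00-11:05, 14:25-20:00.
Zane free: 09:20-10:35, 11:05-16:15, 17:55-20:00 (invert busy blocks within the working day).
Rosa free: 09:00-12:35, 15:00-17:10, 17:30-20:00.
Zubin free: 09:20-10:45, 11:35-14:15, 15:05-16:20, 17:55-20:00.
Hamid free: 09:00-12:20, 12:45-20:00 (invert busy blocks within the working day).
Vera: not fully free for 12:25-13:15. Zane: free for 12:25-13:15. Rosa: not fully free for 12:25-13:15. Zubin: free for 12:25-13:15. Hamid: not fully free for 12:25-13:15.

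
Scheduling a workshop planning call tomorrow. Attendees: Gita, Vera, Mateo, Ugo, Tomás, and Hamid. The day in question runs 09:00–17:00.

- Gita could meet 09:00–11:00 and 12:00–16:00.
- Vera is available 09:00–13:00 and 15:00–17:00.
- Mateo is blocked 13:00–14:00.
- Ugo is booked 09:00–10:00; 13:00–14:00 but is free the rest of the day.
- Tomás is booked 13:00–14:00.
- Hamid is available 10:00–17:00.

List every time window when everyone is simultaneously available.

10:00-11:00, 12:00-13:00, 15:00-16:00

Gita free: 09:00-11:00, 12:00-16:00.
Vera free: 09:00-13:00, 15:00-17:00.
Mateo free: 09:00-13:00, 14:00-17:00 (invert busy blocks within the working day).
Ugo free: 10:00-13:00, 14:00-17:00 (invert busy blocks within the working day).
Tomás free: 09:00-13:00, 14:00-17:00 (invert busy blocks within the working day).
Hamid free: 10:00-17:00.
Gita ∩ Vera: 09:00-11:00, 12:00-13:00, 15:00-16:00.
Gita ∩ Vera ∩ Mateo: 09:00-11:00, 12:00-13:00, 15:00-16:00.
Gita ∩ Vera ∩ Mateo ∩ Ugo: 10:00-11:00, 12:00-13:00, 15:00-16:00.
Gita ∩ Vera ∩ Mateo ∩ Ugo ∩ Tomás: 10:00-11:00, 12:00-13:00, 15:00-16:00.
Gita ∩ Vera ∩ Mateo ∩ Ugo ∩ Tomás ∩ Hamid: 10:00-11:00, 12:00-13:00, 15:00-16:00.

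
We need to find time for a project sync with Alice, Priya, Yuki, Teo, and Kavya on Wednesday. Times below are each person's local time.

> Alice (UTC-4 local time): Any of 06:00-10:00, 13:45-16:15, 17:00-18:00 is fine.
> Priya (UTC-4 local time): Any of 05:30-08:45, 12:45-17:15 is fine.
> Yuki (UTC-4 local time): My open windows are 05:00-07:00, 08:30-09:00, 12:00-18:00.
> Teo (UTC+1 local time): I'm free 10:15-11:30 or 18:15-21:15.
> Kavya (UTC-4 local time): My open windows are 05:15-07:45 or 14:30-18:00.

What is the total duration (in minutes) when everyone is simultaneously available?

Alice in UTC: 10:00-14:00, 17:45-20:15, 21:00-22:00 (add 4h to convert from UTC-4).
Priya in UTC: 09:30-12:45, 16:45-21:15 (add 4h to convert from UTC-4).
Yuki in UTC: 09:00-11:00, 12:30-13:00, 16:00-22:00 (add 4h to convert from UTC-4).
Teo in UTC: 09:15-10:30, 17:15-20:15 (subtract 1h to convert from UTC+1).
Kavya in UTC: 09:15-11:45, 18:30-22:00 (add 4h to convert from UTC-4).
Alice ∩ Priya: 10:00-12:45, 17:45-20:15, 21:00-21:15.
Alice ∩ Priya ∩ Yuki: 10:00-11:00, 12:30-12:45, 17:45-20:15, 21:00-21:15.
Alice ∩ Priya ∩ Yuki ∩ Teo: 10:00-10:30, 17:45-20:15.
Alice ∩ Priya ∩ Yuki ∩ Teo ∩ Kavya: 10:00-10:30, 18:30-20:15.
Those are the intersection windows.
Summing the common windows: 30 + 105 = 135 minutes.

135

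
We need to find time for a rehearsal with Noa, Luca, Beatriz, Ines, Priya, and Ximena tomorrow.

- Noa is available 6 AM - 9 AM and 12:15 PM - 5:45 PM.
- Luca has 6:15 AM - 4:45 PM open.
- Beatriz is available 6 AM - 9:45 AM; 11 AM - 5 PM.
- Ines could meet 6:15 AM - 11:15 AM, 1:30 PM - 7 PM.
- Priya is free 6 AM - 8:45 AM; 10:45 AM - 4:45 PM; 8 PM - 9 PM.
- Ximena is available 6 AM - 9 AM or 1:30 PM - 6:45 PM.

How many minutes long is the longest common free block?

Noa ∩ Luca: 06:15-09:00, 12:15-16:45.
Noa ∩ Luca ∩ Beatriz: 06:15-09:00, 12:15-16:45.
Noa ∩ Luca ∩ Beatriz ∩ Ines: 06:15-09:00, 13:30-16:45.
Noa ∩ Luca ∩ Beatriz ∩ Ines ∩ Priya: 06:15-08:45, 13:30-16:45.
Noa ∩ Luca ∩ Beatriz ∩ Ines ∩ Priya ∩ Ximena: 06:15-08:45, 13:30-16:45.
The longest is 13:30-16:45 at 195 minutes.

195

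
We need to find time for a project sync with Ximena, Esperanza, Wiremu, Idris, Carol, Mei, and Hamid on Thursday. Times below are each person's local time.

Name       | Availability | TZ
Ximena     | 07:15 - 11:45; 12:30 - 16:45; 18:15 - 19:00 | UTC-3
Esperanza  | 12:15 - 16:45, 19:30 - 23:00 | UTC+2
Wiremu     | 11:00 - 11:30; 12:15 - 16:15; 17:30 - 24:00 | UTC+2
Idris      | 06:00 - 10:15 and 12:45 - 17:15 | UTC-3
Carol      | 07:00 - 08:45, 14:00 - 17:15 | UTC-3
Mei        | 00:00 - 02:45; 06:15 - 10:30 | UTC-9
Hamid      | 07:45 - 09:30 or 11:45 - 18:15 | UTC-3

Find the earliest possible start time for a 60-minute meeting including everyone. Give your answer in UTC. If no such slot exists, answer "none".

10:45

Ximena in UTC: 10:15-14:45, 15:30-19:45, 21:15-22:00 (add 3h to convert from UTC-3).
Esperanza in UTC: 10:15-14:45, 17:30-21:00 (subtract 2h to convert from UTC+2).
Wiremu in UTC: 09:00-09:30, 10:15-14:15, 15:30-22:00 (subtract 2h to convert from UTC+2).
Idris in UTC: 09:00-13:15, 15:45-20:15 (add 3h to convert from UTC-3).
Carol in UTC: 10:00-11:45, 17:00-20:15 (add 3h to convert from UTC-3).
Mei in UTC: 09:00-11:45, 15:15-19:30 (add 9h to convert from UTC-9).
Hamid in UTC: 10:45-12:30, 14:45-21:15 (add 3h to convert from UTC-3).
Ximena ∩ Esperanza: 10:15-14:45, 17:30-19:45.
Ximena ∩ Esperanza ∩ Wiremu: 10:15-14:15, 17:30-19:45.
Ximena ∩ Esperanza ∩ Wiremu ∩ Idris: 10:15-13:15, 17:30-19:45.
Ximena ∩ Esperanza ∩ Wiremu ∩ Idris ∩ Carol: 10:15-11:45, 17:30-19:45.
Ximena ∩ Esperanza ∩ Wiremu ∩ Idris ∩ Carol ∩ Mei: 10:15-11:45, 17:30-19:30.
Ximena ∩ Esperanza ∩ Wiremu ∩ Idris ∩ Carol ∩ Mei ∩ Hamid: 10:45-11:45, 17:30-19:30.
The first common window of at least 60 minutes is 10:45-11:45, so the earliest start is 10:45.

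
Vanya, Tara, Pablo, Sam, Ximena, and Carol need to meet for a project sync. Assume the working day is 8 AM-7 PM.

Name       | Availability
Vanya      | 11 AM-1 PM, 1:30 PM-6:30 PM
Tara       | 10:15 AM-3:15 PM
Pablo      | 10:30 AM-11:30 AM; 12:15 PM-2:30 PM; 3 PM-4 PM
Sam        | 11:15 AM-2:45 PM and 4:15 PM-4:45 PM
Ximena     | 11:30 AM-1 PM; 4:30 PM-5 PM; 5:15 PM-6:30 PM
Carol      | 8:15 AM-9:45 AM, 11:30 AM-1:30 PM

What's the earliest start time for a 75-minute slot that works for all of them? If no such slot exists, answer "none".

none

Vanya ∩ Tara: 11:00-13:00, 13:30-15:15.
Vanya ∩ Tara ∩ Pablo: 11:00-11:30, 12:15-13:00, 13:30-14:30, 15:00-15:15.
Vanya ∩ Tara ∩ Pablo ∩ Sam: 11:15-11:30, 12:15-13:00, 13:30-14:30.
Vanya ∩ Tara ∩ Pablo ∩ Sam ∩ Ximena: 12:15-13:00.
Vanya ∩ Tara ∩ Pablo ∩ Sam ∩ Ximena ∩ Carol: 12:15-13:00.
No common window is at least 75 minutes long.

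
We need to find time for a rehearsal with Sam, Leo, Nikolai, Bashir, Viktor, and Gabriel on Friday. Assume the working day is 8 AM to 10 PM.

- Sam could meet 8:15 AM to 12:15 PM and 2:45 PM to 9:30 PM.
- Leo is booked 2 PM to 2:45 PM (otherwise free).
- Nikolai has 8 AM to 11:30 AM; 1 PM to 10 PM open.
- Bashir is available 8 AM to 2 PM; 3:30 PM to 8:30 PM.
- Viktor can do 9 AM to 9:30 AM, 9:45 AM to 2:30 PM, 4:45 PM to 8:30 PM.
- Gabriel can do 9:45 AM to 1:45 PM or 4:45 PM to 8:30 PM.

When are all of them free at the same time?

09:45-11:30, 16:45-20:30

Sam free: 08:15-12:15, 14:45-21:30.
Leo free: 08:00-14:00, 14:45-22:00 (invert busy blocks within the working day).
Nikolai free: 08:00-11:30, 13:00-22:00.
Bashir free: 08:00-14:00, 15:30-20:30.
Viktor free: 09:00-09:30, 09:45-14:30, 16:45-20:30.
Gabriel free: 09:45-13:45, 16:45-20:30.
Sam ∩ Leo: 08:15-12:15, 14:45-21:30.
Sam ∩ Leo ∩ Nikolai: 08:15-11:30, 14:45-21:30.
Sam ∩ Leo ∩ Nikolai ∩ Bashir: 08:15-11:30, 15:30-20:30.
Sam ∩ Leo ∩ Nikolai ∩ Bashir ∩ Viktor: 09:00-09:30, 09:45-11:30, 16:45-20:30.
Sam ∩ Leo ∩ Nikolai ∩ Bashir ∩ Viktor ∩ Gabriel: 09:45-11:30, 16:45-20:30.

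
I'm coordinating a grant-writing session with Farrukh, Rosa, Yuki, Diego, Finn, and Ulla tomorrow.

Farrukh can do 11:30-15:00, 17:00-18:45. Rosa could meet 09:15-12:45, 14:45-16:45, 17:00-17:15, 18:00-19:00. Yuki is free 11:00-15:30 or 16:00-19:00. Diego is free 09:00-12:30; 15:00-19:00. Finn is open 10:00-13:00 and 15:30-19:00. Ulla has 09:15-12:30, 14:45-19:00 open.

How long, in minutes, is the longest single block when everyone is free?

60

Farrukh ∩ Rosa: 11:30-12:45, 14:45-15:00, 17:00-17:15, 18:00-18:45.
Farrukh ∩ Rosa ∩ Yuki: 11:30-12:45, 14:45-15:00, 17:00-17:15, 18:00-18:45.
Farrukh ∩ Rosa ∩ Yuki ∩ Diego: 11:30-12:30, 17:00-17:15, 18:00-18:45.
Farrukh ∩ Rosa ∩ Yuki ∩ Diego ∩ Finn: 11:30-12:30, 17:00-17:15, 18:00-18:45.
Farrukh ∩ Rosa ∩ Yuki ∩ Diego ∩ Finn ∩ Ulla: 11:30-12:30, 17:00-17:15, 18:00-18:45.
The longest is 11:30-12:30 at 60 minutes.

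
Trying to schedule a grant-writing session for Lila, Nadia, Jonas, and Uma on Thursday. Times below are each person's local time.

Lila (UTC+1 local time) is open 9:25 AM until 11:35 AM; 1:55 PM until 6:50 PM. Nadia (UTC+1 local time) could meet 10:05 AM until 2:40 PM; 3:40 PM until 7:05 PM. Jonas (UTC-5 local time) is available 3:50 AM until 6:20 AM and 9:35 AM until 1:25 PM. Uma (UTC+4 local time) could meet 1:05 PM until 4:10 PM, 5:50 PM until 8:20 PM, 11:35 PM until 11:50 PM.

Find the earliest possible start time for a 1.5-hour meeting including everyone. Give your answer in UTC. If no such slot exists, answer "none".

Lila in UTC: 08:25-10:35, 12:55-17:50 (subtract 1h to convert from UTC+1).
Nadia in UTC: 09:05-13:40, 14:40-18:05 (subtract 1h to convert from UTC+1).
Jonas in UTC: 08:50-11:20, 14:35-18:25 (add 5h to convert from UTC-5).
Uma in UTC: 09:05-12:10, 13:50-16:20, 19:35-19:50 (subtract 4h to convert from UTC+4).
Lila ∩ Nadia: 09:05-10:35, 12:55-13:40, 14:40-17:50.
Lila ∩ Nadia ∩ Jonas: 09:05-10:35, 14:40-17:50.
Lila ∩ Nadia ∩ Jonas ∩ Uma: 09:05-10:35, 14:40-16:20.
The first common window of at least 90 minutes is 09:05-10:35, so the earliest start is 09:05.

09:05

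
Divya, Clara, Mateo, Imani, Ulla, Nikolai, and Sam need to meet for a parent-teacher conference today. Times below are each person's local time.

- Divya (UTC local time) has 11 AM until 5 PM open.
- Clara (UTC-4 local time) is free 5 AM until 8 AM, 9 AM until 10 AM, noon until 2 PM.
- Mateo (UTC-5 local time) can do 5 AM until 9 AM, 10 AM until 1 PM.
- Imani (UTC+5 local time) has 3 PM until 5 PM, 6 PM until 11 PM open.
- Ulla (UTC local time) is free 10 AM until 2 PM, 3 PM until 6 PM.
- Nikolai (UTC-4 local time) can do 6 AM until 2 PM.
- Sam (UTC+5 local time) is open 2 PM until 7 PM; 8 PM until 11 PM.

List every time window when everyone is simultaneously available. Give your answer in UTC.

Divya in UTC: 11:00-17:00.
Clara in UTC: 09:00-12:00, 13:00-14:00, 16:00-18:00 (add 4h to convert from UTC-4).
Mateo in UTC: 10:00-14:00, 15:00-18:00 (add 5h to convert from UTC-5).
Imani in UTC: 10:00-12:00, 13:00-18:00 (subtract 5h to convert from UTC+5).
Ulla in UTC: 10:00-14:00, 15:00-18:00.
Nikolai in UTC: 10:00-18:00 (add 4h to convert from UTC-4).
Sam in UTC: 09:00-14:00, 15:00-18:00 (subtract 5h to convert from UTC+5).
Divya ∩ Clara: 11:00-12:00, 13:00-14:00, 16:00-17:00.
Divya ∩ Clara ∩ Mateo: 11:00-12:00, 13:00-14:00, 16:00-17:00.
Divya ∩ Clara ∩ Mateo ∩ Imani: 11:00-12:00, 13:00-14:00, 16:00-17:00.
Divya ∩ Clara ∩ Mateo ∩ Imani ∩ Ulla: 11:00-12:00, 13:00-14:00, 16:00-17:00.
Divya ∩ Clara ∩ Mateo ∩ Imani ∩ Ulla ∩ Nikolai: 11:00-12:00, 13:00-14:00, 16:00-17:00.
Divya ∩ Clara ∩ Mateo ∩ Imani ∩ Ulla ∩ Nikolai ∩ Sam: 11:00-12:00, 13:00-14:00, 16:00-17:00.
Those are the intersection windows.

11:00-12:00, 13:00-14:00, 16:00-17:00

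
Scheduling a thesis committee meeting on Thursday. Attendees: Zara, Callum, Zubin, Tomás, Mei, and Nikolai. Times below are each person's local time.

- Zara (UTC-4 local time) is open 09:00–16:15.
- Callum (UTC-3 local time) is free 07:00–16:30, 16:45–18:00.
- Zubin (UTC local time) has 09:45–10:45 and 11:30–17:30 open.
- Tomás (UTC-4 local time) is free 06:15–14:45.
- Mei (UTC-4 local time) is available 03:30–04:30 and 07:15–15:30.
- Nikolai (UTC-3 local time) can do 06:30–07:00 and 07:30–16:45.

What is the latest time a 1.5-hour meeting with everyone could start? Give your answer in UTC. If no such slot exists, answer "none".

16:00

Zara in UTC: 13:00-20:15 (add 4h to convert from UTC-4).
Callum in UTC: 10:00-19:30, 19:45-21:00 (add 3h to convert from UTC-3).
Zubin in UTC: 09:45-10:45, 11:30-17:30.
Tomás in UTC: 10:15-18:45 (add 4h to convert from UTC-4).
Mei in UTC: 07:30-08:30, 11:15-19:30 (add 4h to convert from UTC-4).
Nikolai in UTC: 09:30-10:00, 10:30-19:45 (add 3h to convert from UTC-3).
Zara ∩ Callum: 13:00-19:30, 19:45-20:15.
Zara ∩ Callum ∩ Zubin: 13:00-17:30.
Zara ∩ Callum ∩ Zubin ∩ Tomás: 13:00-17:30.
Zara ∩ Callum ∩ Zubin ∩ Tomás ∩ Mei: 13:00-17:30.
Zara ∩ Callum ∩ Zubin ∩ Tomás ∩ Mei ∩ Nikolai: 13:00-17:30.
So the common availability across everyone is 13:00-17:30.
The last common window of at least 90 minutes is 13:00-17:30; a 90-minute meeting can start as late as 16:00 and still end by 17:30.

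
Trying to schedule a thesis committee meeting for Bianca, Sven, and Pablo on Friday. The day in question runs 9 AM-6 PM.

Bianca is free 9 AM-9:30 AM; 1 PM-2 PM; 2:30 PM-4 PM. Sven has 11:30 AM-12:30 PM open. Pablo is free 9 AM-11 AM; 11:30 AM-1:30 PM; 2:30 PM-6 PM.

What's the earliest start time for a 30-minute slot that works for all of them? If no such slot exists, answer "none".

none

Bianca ∩ Sven: ∅.
Bianca ∩ Sven ∩ Pablo: ∅.
There is no time when everyone is free.
No common window is at least 30 minutes long.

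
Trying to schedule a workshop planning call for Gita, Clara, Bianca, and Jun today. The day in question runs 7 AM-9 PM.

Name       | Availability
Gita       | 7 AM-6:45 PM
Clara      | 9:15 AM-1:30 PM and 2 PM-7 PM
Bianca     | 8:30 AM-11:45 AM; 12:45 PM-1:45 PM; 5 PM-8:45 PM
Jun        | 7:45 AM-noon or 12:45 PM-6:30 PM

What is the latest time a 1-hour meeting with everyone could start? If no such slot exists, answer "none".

17:30

Gita ∩ Clara: 09:15-13:30, 14:00-18:45.
Gita ∩ Clara ∩ Bianca: 09:15-11:45, 12:45-13:30, 17:00-18:45.
Gita ∩ Clara ∩ Bianca ∩ Jun: 09:15-11:45, 12:45-13:30, 17:00-18:30.
The last common window of at least 60 minutes is 17:00-18:30; a 60-minute meeting can start as late as 17:30 and still end by 18:30.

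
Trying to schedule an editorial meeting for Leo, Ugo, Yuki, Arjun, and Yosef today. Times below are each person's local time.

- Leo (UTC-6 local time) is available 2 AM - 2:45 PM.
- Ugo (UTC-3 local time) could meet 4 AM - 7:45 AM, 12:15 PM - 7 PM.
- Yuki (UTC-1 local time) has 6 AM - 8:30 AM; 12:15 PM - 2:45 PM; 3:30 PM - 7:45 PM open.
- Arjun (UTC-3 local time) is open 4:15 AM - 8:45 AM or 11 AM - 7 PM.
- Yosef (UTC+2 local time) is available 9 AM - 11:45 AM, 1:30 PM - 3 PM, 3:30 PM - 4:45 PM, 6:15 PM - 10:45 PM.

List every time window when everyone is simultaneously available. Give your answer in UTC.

Leo in UTC: 08:00-20:45 (add 6h to convert from UTC-6).
Ugo in UTC: 07:00-10:45, 15:15-22:00 (add 3h to convert from UTC-3).
Yuki in UTC: 07:00-09:30, 13:15-15:45, 16:30-20:45 (add 1h to convert from UTC-1).
Arjun in UTC: 07:15-11:45, 14:00-22:00 (add 3h to convert from UTC-3).
Yosef in UTC: 07:00-09:45, 11:30-13:00, 13:30-14:45, 16:15-20:45 (subtract 2h to convert from UTC+2).
Leo ∩ Ugo: 08:00-10:45, 15:15-20:45.
Leo ∩ Ugo ∩ Yuki: 08:00-09:30, 15:15-15:45, 16:30-20:45.
Leo ∩ Ugo ∩ Yuki ∩ Arjun: 08:00-09:30, 15:15-15:45, 16:30-20:45.
Leo ∩ Ugo ∩ Yuki ∩ Arjun ∩ Yosef: 08:00-09:30, 16:30-20:45.

08:00-09:30, 16:30-20:45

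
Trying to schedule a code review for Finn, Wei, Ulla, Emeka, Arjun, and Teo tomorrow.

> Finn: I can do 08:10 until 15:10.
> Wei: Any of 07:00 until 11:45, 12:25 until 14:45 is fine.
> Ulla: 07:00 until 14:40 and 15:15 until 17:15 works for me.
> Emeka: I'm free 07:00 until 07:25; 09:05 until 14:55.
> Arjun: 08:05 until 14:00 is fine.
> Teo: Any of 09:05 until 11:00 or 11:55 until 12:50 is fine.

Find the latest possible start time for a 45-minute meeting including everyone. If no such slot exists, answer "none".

Finn ∩ Wei: 08:10-11:45, 12:25-14:45.
Finn ∩ Wei ∩ Ulla: 08:10-11:45, 12:25-14:40.
Finn ∩ Wei ∩ Ulla ∩ Emeka: 09:05-11:45, 12:25-14:40.
Finn ∩ Wei ∩ Ulla ∩ Emeka ∩ Arjun: 09:05-11:45, 12:25-14:00.
Finn ∩ Wei ∩ Ulla ∩ Emeka ∩ Arjun ∩ Teo: 09:05-11:00, 12:25-12:50.
The last common window of at least 45 minutes is 09:05-11:00; a 45-minute meeting can start as late as 10:15 and still end by 11:00.

10:15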